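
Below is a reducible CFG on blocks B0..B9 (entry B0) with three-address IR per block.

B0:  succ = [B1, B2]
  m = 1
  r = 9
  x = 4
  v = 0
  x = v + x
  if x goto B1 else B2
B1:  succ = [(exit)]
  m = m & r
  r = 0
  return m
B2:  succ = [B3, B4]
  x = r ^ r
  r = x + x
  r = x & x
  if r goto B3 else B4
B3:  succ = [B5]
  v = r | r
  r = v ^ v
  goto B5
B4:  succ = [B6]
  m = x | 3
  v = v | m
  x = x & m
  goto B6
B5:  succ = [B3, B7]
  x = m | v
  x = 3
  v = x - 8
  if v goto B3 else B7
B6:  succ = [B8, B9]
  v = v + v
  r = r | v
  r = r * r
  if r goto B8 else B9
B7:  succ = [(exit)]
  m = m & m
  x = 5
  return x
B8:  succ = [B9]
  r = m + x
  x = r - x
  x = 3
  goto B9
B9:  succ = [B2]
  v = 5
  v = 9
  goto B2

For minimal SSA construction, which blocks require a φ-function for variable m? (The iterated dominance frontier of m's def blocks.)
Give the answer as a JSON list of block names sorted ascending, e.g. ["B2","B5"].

Answer: ["B2"]

Derivation:
idom tree: B1←B0 B2←B0 B3←B2 B4←B2 B5←B3 B6←B4 B7←B5 B8←B6 B9←B6
Dom at joins:
  B2: preds {B0,B9}: {B0} ∩ {B0,B2,B4,B6,B9} = {B0}; idom=B0
  B3: preds {B2,B5}: {B0,B2} ∩ {B0,B2,B3,B5} = {B0,B2}; idom=B2
  B9: preds {B6,B8}: {B0,B2,B4,B6} ∩ {B0,B2,B4,B6,B8} = {B0,B2,B4,B6}; idom=B6

DF derivation:
  join B2 pred B0: · stop@B0
  join B2 pred B9: B9→B6→B4→B2 stop@B0
  join B3 pred B2: · stop@B2
  join B3 pred B5: B5→B3 stop@B2
  join B9 pred B6: · stop@B6
  join B9 pred B8: B8 stop@B6
  B0: DF=∅
  B1: DF=∅
  B2: DF={B2}
  B3: DF={B3}
  B4: DF={B2}
  B5: DF={B3}
  B6: DF={B2}
  B7: DF=∅
  B8: DF={B9}
  B9: DF={B2}

φ for m: defs {B0,B1,B4,B7}
  DF⁺ = {B2}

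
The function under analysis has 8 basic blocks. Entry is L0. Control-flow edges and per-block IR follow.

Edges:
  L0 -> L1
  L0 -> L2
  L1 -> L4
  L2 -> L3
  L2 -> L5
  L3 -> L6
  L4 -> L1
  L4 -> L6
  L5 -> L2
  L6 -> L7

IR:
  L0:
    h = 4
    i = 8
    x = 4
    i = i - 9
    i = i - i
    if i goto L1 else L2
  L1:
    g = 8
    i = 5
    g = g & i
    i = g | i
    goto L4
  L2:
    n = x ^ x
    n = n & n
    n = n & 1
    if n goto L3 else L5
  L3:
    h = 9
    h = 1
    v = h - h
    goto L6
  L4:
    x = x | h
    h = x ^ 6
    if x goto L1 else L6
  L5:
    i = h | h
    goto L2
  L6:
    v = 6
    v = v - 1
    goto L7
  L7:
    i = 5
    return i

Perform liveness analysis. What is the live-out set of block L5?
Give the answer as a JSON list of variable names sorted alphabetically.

Block summaries:
  L0 def {h,i,x} use ∅
  L1 def {g,i} use ∅
  L2 def {n} use {x}
  L3 def {h,v} use ∅
  L4 def {h,x} use {h,x}
  L5 def {i} use {h}
  L6 def {v} use ∅
  L7 def {i} use ∅

Liveness:
  L0: in=∅ out={h,x}
  L1: in={h,x} out={h,x}
  L2: in={h,x} out={h,x}
  L3: in=∅ out=∅
  L4: in={h,x} out={h,x}
  L5: in={h,x} out={h,x}
  L6: in=∅ out=∅
  L7: in=∅ out=∅

live-out(L5) = ["h", "x"]

Answer: ["h", "x"]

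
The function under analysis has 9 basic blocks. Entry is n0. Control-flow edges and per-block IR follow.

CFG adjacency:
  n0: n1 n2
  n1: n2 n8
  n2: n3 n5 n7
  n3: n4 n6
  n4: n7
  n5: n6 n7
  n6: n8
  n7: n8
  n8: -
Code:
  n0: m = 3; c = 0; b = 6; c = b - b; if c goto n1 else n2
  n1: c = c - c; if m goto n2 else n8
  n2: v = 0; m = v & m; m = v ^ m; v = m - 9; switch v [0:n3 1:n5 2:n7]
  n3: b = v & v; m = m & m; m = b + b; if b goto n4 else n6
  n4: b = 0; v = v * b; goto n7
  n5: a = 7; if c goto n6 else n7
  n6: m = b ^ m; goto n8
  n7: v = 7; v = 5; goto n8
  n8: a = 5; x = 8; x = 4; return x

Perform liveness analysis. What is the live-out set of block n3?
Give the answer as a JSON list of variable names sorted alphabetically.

Answer: ["b", "m", "v"]

Derivation:
def/use:
  n0 def {b,c,m} use ∅
  n1 def {c} use {c,m}
  n2 def {m,v} use {m}
  n3 def {b,m} use {m,v}
  n4 def {b,v} use {v}
  n5 def {a} use {c}
  n6 def {m} use {b,m}
  n7 def {v} use ∅
  n8 def {a,x} use ∅

Liveness:
  n0: in=∅ out={b,c,m}
  n1: in={b,c,m} out={b,c,m}
  n2: in={b,c,m} out={b,c,m,v}
  n3: in={m,v} out={b,m,v}
  n4: in={v} out=∅
  n5: in={b,c,m} out={b,m}
  n6: in={b,m} out=∅
  n7: in=∅ out=∅
  n8: in=∅ out=∅

live-out(n3) = ["b", "m", "v"]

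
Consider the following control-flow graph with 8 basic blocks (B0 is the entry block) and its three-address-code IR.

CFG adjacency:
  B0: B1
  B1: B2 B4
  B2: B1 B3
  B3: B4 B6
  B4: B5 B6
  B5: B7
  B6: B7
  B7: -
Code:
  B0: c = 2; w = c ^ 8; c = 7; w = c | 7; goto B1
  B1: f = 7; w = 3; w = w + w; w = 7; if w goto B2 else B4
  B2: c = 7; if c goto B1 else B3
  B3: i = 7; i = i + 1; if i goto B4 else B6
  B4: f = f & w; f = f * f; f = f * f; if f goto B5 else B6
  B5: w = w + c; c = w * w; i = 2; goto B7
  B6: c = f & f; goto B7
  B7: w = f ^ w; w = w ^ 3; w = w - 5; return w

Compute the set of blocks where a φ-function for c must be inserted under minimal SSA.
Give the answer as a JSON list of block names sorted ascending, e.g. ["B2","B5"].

Answer: ["B1", "B4", "B6", "B7"]

Analysis:
idom tree: B1←B0 B2←B1 B3←B2 B4←B1 B5←B4 B6←B1 B7←B1
Dom∩ at merges:
  B1: preds {B0,B2}: {B0} ∩ {B0,B1,B2} = {B0}; idom=B0
  B4: preds {B1,B3}: {B0,B1} ∩ {B0,B1,B2,B3} = {B0,B1}; idom=B1
  B6: preds {B3,B4}: {B0,B1,B2,B3} ∩ {B0,B1,B4} = {B0,B1}; idom=B1
  B7: preds {B5,B6}: {B0,B1,B4,B5} ∩ {B0,B1,B6} = {B0,B1}; idom=B1

DF walk-up:
  B1←B0: walk · to B0
  B1←B2: walk B2→B1 to B0
  B4←B1: walk · to B1
  B4←B3: walk B3→B2 to B1
  B6←B3: walk B3→B2 to B1
  B6←B4: walk B4 to B1
  B7←B5: walk B5→B4 to B1
  B7←B6: walk B6 to B1
  B0 → ∅
  B1 → {B1}
  B2 → {B1,B4,B6}
  B3 → {B4,B6}
  B4 → {B6,B7}
  B5 → {B7}
  B6 → {B7}
  B7 → ∅

φ for c: defs {B0,B2,B5,B6}
  DF⁺ = {B1,B4,B6,B7}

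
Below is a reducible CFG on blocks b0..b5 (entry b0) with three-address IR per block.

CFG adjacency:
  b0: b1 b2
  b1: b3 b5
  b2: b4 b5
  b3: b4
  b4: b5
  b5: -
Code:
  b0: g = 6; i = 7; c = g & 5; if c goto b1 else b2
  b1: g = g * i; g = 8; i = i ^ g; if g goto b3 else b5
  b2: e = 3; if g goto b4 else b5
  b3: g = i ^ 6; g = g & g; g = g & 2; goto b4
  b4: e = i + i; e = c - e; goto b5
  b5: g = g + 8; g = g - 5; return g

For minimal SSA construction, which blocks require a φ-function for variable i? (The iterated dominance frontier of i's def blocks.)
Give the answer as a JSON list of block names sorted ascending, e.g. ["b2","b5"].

Answer: ["b4", "b5"]

Working:
idom tree: b1←b0 b2←b0 b3←b1 b4←b0 b5←b0
Join-block Dom:
  b4: preds {b2,b3}: {b0,b2} ∩ {b0,b1,b3} = {b0}; idom=b0
  b5: preds {b1,b2,b4}: {b0,b1} ∩ {b0,b2} ∩ {b0,b4} = {b0}; idom=b0

DF walk-up:
  b4←b2: walk b2 to b0
  b4←b3: walk b3→b1 to b0
  b5←b1: walk b1 to b0
  b5←b2: walk b2 to b0
  b5←b4: walk b4 to b0
  DF(b0)=∅
  DF(b1)={b4,b5}
  DF(b2)={b4,b5}
  DF(b3)={b4}
  DF(b4)={b5}
  DF(b5)=∅

φ for i: defs {b0,b1}
  DF⁺ = {b4,b5}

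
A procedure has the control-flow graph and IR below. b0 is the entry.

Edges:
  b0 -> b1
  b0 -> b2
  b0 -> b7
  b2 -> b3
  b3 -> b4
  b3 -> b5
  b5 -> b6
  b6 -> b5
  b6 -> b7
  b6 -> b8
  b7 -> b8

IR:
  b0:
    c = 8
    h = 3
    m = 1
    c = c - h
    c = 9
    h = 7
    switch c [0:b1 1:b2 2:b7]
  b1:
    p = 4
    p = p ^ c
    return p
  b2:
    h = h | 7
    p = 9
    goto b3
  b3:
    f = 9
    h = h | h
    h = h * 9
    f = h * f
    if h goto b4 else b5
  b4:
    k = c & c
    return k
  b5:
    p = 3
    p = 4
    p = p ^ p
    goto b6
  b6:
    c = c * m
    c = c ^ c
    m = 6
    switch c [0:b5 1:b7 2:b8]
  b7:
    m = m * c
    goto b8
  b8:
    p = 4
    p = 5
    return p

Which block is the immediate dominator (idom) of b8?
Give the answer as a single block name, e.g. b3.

Answer: b0

Analysis:
idom tree: b1←b0 b2←b0 b3←b2 b4←b3 b5←b3 b6←b5 b7←b0 b8←b0
Join-block Dom:
  b5: preds {b3,b6}: {b0,b2,b3} ∩ {b0,b2,b3,b5,b6} = {b0,b2,b3}; idom=b3
  b7: preds {b0,b6}: {b0} ∩ {b0,b2,b3,b5,b6} = {b0}; idom=b0
  b8: preds {b6,b7}: {b0,b2,b3,b5,b6} ∩ {b0,b7} = {b0}; idom=b0

idom(b8) = b0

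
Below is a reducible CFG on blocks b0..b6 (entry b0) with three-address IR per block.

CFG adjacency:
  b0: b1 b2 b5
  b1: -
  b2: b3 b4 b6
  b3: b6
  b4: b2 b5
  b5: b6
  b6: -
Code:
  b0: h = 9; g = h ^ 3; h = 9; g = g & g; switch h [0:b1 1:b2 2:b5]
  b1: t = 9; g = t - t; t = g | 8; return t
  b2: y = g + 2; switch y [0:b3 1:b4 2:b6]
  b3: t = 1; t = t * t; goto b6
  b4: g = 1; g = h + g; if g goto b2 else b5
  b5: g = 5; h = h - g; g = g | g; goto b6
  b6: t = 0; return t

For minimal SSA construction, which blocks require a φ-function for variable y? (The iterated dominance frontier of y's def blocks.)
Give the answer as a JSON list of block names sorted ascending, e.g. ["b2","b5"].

Answer: ["b2", "b5", "b6"]

Analysis:
idom tree: b1←b0 b2←b0 b3←b2 b4←b2 b5←b0 b6←b0
Join-block Dom:
  b2: preds {b0,b4}: {b0} ∩ {b0,b2,b4} = {b0}; idom=b0
  b5: preds {b0,b4}: {b0} ∩ {b0,b2,b4} = {b0}; idom=b0
  b6: preds {b2,b3,b5}: {b0,b2} ∩ {b0,b2,b3} ∩ {b0,b5} = {b0}; idom=b0

Frontier:
  join b2 pred b0: · stop@b0
  join b2 pred b4: b4→b2 stop@b0
  join b5 pred b0: · stop@b0
  join b5 pred b4: b4→b2 stop@b0
  join b6 pred b2: b2 stop@b0
  join b6 pred b3: b3→b2 stop@b0
  join b6 pred b5: b5 stop@b0
  DF(b0)=∅
  DF(b1)=∅
  DF(b2)={b2,b5,b6}
  DF(b3)={b6}
  DF(b4)={b2,b5}
  DF(b5)={b6}
  DF(b6)=∅

φ for y: defs {b2}
  DF⁺ = {b2,b5,b6}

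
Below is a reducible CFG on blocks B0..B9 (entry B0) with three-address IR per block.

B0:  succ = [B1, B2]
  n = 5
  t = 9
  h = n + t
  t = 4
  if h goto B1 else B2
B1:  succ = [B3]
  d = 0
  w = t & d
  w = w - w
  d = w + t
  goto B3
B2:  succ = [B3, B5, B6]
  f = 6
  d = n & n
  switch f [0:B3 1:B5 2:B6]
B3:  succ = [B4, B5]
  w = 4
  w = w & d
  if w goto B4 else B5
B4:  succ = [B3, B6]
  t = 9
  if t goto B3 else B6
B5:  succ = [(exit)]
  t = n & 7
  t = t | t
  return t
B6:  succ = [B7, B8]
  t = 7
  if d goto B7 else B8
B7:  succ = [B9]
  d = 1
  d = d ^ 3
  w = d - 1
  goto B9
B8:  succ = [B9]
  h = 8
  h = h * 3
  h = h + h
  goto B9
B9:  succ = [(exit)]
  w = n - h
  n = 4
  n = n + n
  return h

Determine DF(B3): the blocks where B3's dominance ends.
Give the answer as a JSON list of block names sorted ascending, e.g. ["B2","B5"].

idom tree: B1←B0 B2←B0 B3←B0 B4←B3 B5←B0 B6←B0 B7←B6 B8←B6 B9←B6
Dom∩ at merges:
  B3: preds {B1,B2,B4}: {B0,B1} ∩ {B0,B2} ∩ {B0,B3,B4} = {B0}; idom=B0
  B5: preds {B2,B3}: {B0,B2} ∩ {B0,B3} = {B0}; idom=B0
  B6: preds {B2,B4}: {B0,B2} ∩ {B0,B3,B4} = {B0}; idom=B0
  B9: preds {B7,B8}: {B0,B6,B7} ∩ {B0,B6,B8} = {B0,B6}; idom=B6

Frontier:
  B3←B1: walk B1 to B0
  B3←B2: walk B2 to B0
  B3←B4: walk B4→B3 to B0
  B5←B2: walk B2 to B0
  B5←B3: walk B3 to B0
  B6←B2: walk B2 to B0
  B6←B4: walk B4→B3 to B0
  B9←B7: walk B7 to B6
  B9←B8: walk B8 to B6
  B0 → ∅
  B1 → {B3}
  B2 → {B3,B5,B6}
  B3 → {B3,B5,B6}
  B4 → {B3,B6}
  B5 → ∅
  B6 → ∅
  B7 → {B9}
  B8 → {B9}
  B9 → ∅

DF(B3) = ["B3", "B5", "B6"]

Answer: ["B3", "B5", "B6"]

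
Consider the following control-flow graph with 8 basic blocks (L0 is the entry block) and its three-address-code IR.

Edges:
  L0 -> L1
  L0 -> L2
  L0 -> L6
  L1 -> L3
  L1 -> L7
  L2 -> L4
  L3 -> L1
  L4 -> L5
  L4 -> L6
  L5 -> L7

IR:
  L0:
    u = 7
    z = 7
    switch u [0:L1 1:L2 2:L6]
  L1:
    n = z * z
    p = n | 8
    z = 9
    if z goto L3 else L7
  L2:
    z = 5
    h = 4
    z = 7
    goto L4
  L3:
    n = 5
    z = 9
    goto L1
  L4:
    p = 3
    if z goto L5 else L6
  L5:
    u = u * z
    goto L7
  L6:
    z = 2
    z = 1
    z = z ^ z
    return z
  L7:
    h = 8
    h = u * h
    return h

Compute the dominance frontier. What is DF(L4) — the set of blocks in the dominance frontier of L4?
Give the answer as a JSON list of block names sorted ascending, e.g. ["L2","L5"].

Answer: ["L6", "L7"]

Derivation:
idom tree: L1←L0 L2←L0 L3←L1 L4←L2 L5←L4 L6←L0 L7←L0
Dom∩ at merges:
  L1: preds {L0,L3}: {L0} ∩ {L0,L1,L3} = {L0}; idom=L0
  L6: preds {L0,L4}: {L0} ∩ {L0,L2,L4} = {L0}; idom=L0
  L7: preds {L1,L5}: {L0,L1} ∩ {L0,L2,L4,L5} = {L0}; idom=L0

DF derivation:
  join L1 pred L0: · stop@L0
  join L1 pred L3: L3→L1 stop@L0
  join L6 pred L0: · stop@L0
  join L6 pred L4: L4→L2 stop@L0
  join L7 pred L1: L1 stop@L0
  join L7 pred L5: L5→L4→L2 stop@L0
  DF(L0)=∅
  DF(L1)={L1,L7}
  DF(L2)={L6,L7}
  DF(L3)={L1}
  DF(L4)={L6,L7}
  DF(L5)={L7}
  DF(L6)=∅
  DF(L7)=∅

DF(L4) = ["L6", "L7"]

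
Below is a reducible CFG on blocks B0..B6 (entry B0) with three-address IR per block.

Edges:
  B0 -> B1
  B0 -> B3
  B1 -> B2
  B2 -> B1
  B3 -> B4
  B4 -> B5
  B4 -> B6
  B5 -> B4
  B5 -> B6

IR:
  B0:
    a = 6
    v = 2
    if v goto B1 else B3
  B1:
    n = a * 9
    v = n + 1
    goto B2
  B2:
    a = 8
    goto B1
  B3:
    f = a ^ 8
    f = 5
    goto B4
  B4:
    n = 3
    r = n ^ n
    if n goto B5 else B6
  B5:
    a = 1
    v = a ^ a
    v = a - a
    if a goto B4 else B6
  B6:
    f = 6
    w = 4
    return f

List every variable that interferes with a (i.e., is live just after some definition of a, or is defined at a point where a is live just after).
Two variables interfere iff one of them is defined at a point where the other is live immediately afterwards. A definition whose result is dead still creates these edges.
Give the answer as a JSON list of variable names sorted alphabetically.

def/use:
  B0: def={a,v} ue=∅
  B1: def={n,v} ue={a}
  B2: def={a} ue=∅
  B3: def={f} ue={a}
  B4: def={n,r} ue=∅
  B5: def={a,v} ue=∅
  B6: def={f,w} ue=∅

Backward fixpoint:
  B0 li=∅ lo={a}
  B1 li={a} lo=∅
  B2 li=∅ lo={a}
  B3 li={a} lo=∅
  B4 li=∅ lo=∅
  B5 li=∅ lo=∅
  B6 li=∅ lo=∅

Interfere edges:
  a — {v}
  f — {w}
  n — {r}
  r — {n}
  v — {a}
  w — {f}

N(a) = ["v"]

Answer: ["v"]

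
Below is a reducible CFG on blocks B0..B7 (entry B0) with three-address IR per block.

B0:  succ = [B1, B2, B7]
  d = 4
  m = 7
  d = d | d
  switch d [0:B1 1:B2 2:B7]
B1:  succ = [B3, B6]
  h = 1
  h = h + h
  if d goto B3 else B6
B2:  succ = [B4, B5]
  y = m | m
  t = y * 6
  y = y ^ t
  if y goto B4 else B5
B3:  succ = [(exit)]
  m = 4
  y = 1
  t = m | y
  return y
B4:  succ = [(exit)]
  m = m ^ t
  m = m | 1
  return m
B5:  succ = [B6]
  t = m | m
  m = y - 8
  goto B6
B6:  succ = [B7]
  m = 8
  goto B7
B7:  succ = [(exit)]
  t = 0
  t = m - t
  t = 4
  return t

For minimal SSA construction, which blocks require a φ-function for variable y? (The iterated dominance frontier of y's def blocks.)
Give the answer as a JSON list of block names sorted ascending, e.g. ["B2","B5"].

idom tree: B1←B0 B2←B0 B3←B1 B4←B2 B5←B2 B6←B0 B7←B0
Dom∩ at merges:
  B6: preds {B1,B5}: {B0,B1} ∩ {B0,B2,B5} = {B0}; idom=B0
  B7: preds {B0,B6}: {B0} ∩ {B0,B6} = {B0}; idom=B0

DF derivation:
  join B6 pred B1: B1 stop@B0
  join B6 pred B5: B5→B2 stop@B0
  join B7 pred B0: · stop@B0
  join B7 pred B6: B6 stop@B0
  DF(B0)=∅
  DF(B1)={B6}
  DF(B2)={B6}
  DF(B3)=∅
  DF(B4)=∅
  DF(B5)={B6}
  DF(B6)={B7}
  DF(B7)=∅

φ for y: defs {B2,B3}
  DF⁺ = {B6,B7}

Answer: ["B6", "B7"]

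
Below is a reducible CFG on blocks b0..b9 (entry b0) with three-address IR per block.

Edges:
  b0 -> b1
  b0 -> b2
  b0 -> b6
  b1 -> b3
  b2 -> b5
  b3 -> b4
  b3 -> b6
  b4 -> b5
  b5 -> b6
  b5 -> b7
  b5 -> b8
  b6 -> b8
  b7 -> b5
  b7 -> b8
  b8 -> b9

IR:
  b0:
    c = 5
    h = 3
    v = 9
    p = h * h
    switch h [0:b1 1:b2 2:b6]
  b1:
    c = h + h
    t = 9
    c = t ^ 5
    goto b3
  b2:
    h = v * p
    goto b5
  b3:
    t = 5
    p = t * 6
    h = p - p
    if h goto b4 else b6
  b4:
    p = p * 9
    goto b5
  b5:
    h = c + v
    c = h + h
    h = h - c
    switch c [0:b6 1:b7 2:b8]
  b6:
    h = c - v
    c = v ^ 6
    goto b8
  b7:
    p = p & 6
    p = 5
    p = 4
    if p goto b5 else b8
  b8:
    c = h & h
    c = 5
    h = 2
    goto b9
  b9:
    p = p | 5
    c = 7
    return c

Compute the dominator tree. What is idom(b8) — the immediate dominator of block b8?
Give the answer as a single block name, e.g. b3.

idom tree: b1←b0 b2←b0 b3←b1 b4←b3 b5←b0 b6←b0 b7←b5 b8←b0 b9←b8
Dom∩ at merges:
  b5: preds {b2,b4,b7}: {b0,b2} ∩ {b0,b1,b3,b4} ∩ {b0,b5,b7} = {b0}; idom=b0
  b6: preds {b0,b3,b5}: {b0} ∩ {b0,b1,b3} ∩ {b0,b5} = {b0}; idom=b0
  b8: preds {b5,b6,b7}: {b0,b5} ∩ {b0,b6} ∩ {b0,b5,b7} = {b0}; idom=b0

idom(b8) = b0

Answer: b0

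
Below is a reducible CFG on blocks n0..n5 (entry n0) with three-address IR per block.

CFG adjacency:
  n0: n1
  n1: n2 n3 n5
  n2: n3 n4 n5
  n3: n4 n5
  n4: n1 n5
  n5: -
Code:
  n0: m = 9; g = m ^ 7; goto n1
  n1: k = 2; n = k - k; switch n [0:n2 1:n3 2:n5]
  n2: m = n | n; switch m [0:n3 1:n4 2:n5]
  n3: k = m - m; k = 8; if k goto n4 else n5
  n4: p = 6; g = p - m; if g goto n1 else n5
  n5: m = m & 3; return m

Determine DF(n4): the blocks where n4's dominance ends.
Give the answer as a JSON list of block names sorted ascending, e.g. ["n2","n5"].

Answer: ["n1", "n5"]

Working:
idom tree: n1←n0 n2←n1 n3←n1 n4←n1 n5←n1
Dom∩ at merges:
  n1: preds {n0,n4}: {n0} ∩ {n0,n1,n4} = {n0}; idom=n0
  n3: preds {n1,n2}: {n0,n1} ∩ {n0,n1,n2} = {n0,n1}; idom=n1
  n4: preds {n2,n3}: {n0,n1,n2} ∩ {n0,n1,n3} = {n0,n1}; idom=n1
  n5: preds {n1,n2,n3,n4}: {n0,n1} ∩ {n0,n1,n2} ∩ {n0,n1,n3} ∩ {n0,n1,n4} = {n0,n1}; idom=n1

DF walk-up:
  n1←n0: walk · to n0
  n1←n4: walk n4→n1 to n0
  n3←n1: walk · to n1
  n3←n2: walk n2 to n1
  n4←n2: walk n2 to n1
  n4←n3: walk n3 to n1
  n5←n1: walk · to n1
  n5←n2: walk n2 to n1
  n5←n3: walk n3 to n1
  n5←n4: walk n4 to n1
  n0: DF=∅
  n1: DF={n1}
  n2: DF={n3,n4,n5}
  n3: DF={n4,n5}
  n4: DF={n1,n5}
  n5: DF=∅

DF(n4) = ["n1", "n5"]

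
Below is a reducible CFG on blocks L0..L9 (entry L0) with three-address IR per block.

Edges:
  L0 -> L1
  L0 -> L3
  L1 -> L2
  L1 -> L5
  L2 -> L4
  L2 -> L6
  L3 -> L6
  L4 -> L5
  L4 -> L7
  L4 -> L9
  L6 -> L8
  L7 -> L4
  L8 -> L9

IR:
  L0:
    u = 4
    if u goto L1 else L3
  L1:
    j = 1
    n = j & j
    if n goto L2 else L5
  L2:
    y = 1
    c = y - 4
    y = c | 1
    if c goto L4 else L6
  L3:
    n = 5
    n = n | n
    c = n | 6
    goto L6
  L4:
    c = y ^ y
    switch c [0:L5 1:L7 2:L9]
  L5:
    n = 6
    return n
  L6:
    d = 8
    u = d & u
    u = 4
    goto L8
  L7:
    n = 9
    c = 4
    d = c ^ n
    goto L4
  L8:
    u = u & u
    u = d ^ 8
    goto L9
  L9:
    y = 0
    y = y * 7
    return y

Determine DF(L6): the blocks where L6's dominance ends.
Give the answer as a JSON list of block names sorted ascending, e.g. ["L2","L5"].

idom tree: L1←L0 L2←L1 L3←L0 L4←L2 L5←L1 L6←L0 L7←L4 L8←L6 L9←L0
Dom at joins:
  L4: preds {L2,L7}: {L0,L1,L2} ∩ {L0,L1,L2,L4,L7} = {L0,L1,L2}; idom=L2
  L5: preds {L1,L4}: {L0,L1} ∩ {L0,L1,L2,L4} = {L0,L1}; idom=L1
  L6: preds {L2,L3}: {L0,L1,L2} ∩ {L0,L3} = {L0}; idom=L0
  L9: preds {L4,L8}: {L0,L1,L2,L4} ∩ {L0,L6,L8} = {L0}; idom=L0

Frontier:
  L4←L2: walk · to L2
  L4←L7: walk L7→L4 to L2
  L5←L1: walk · to L1
  L5←L4: walk L4→L2 to L1
  L6←L2: walk L2→L1 to L0
  L6←L3: walk L3 to L0
  L9←L4: walk L4→L2→L1 to L0
  L9←L8: walk L8→L6 to L0
  L0 → ∅
  L1 → {L6,L9}
  L2 → {L5,L6,L9}
  L3 → {L6}
  L4 → {L4,L5,L9}
  L5 → ∅
  L6 → {L9}
  L7 → {L4}
  L8 → {L9}
  L9 → ∅

DF(L6) = ["L9"]

Answer: ["L9"]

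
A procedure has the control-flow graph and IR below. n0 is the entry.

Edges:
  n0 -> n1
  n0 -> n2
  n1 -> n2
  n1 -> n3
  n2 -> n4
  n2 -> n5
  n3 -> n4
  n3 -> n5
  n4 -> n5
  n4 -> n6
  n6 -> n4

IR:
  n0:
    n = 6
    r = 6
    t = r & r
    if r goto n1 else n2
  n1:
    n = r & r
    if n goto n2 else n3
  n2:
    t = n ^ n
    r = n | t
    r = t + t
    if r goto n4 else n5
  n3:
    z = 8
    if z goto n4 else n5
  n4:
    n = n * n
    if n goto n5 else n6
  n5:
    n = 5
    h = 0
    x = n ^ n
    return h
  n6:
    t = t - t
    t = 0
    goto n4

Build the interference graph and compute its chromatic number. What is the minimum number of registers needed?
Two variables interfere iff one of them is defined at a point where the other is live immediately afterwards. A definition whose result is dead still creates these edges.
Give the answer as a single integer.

Answer: 3

Working:
Block summaries:
  n0: {n,r,t} / ∅
  n1: {n} / {r}
  n2: {r,t} / {n}
  n3: {z} / ∅
  n4: {n} / {n}
  n5: {h,n,x} / ∅
  n6: {t} / {t}

Live sets:
  n0: in=∅ out={n,r,t}
  n1: in={r,t} out={n,t}
  n2: in={n} out={n,t}
  n3: in={n,t} out={n,t}
  n4: in={n,t} out={n,t}
  n5: in=∅ out=∅
  n6: in={n,t} out={n,t}

Interfere edges:
  h↔{n,x}
  n↔{h,r,t,z}
  r↔{n,t}
  t↔{n,r,z}
  x↔{h}
  z↔{n,t}

Registers:
  clique {n,r,t} ⇒ need ≥ 3
  3-colouring: r0={n,x}  r1={h,t}  r2={r,z}
  χ = 3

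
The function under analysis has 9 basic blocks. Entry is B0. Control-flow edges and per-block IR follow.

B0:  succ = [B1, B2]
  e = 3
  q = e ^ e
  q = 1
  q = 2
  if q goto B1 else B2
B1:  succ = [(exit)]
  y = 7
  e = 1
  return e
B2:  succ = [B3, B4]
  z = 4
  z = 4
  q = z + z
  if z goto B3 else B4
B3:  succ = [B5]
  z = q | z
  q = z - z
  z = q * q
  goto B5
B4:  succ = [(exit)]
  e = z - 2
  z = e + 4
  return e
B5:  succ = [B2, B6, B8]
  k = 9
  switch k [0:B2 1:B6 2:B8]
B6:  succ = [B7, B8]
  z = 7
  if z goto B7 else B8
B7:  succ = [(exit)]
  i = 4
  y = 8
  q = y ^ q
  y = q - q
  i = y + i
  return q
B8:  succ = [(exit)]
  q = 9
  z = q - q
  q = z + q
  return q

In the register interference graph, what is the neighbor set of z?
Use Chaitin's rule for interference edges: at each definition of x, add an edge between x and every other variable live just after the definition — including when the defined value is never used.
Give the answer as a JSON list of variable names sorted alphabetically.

def/use:
  B0: def={e,q} ue=∅
  B1: def={e,y} ue=∅
  B2: def={q,z} ue=∅
  B3: def={q,z} ue={q,z}
  B4: def={e,z} ue={z}
  B5: def={k} ue=∅
  B6: def={z} ue=∅
  B7: def={i,q,y} ue={q}
  B8: def={q,z} ue=∅

Liveness:
  B0: in=∅ out=∅
  B1: in=∅ out=∅
  B2: in=∅ out={q,z}
  B3: in={q,z} out={q}
  B4: in={z} out=∅
  B5: in={q} out={q}
  B6: in={q} out={q}
  B7: in={q} out=∅
  B8: in=∅ out=∅

Conflict graph:
  e — {z}
  i — {q,y}
  k — {q}
  q — {i,k,y,z}
  y — {i,q}
  z — {e,q}

N(z) = ["e", "q"]

Answer: ["e", "q"]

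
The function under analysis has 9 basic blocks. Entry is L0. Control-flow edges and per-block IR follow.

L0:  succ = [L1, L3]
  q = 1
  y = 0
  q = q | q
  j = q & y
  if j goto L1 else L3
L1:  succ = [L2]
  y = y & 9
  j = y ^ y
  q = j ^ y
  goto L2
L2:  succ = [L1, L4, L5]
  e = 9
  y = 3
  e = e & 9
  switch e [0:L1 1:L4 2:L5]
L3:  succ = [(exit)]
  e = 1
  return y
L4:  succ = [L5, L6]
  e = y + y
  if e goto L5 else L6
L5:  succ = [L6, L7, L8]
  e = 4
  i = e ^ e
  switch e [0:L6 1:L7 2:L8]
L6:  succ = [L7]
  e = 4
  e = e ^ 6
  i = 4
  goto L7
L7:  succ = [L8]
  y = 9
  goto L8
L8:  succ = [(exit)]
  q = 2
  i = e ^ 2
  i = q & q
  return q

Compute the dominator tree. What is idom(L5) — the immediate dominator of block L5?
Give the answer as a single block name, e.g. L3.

idom tree: L1←L0 L2←L1 L3←L0 L4←L2 L5←L2 L6←L2 L7←L2 L8←L2
Join-block Dom:
  L1: preds {L0,L2}: {L0} ∩ {L0,L1,L2} = {L0}; idom=L0
  L5: preds {L2,L4}: {L0,L1,L2} ∩ {L0,L1,L2,L4} = {L0,L1,L2}; idom=L2
  L6: preds {L4,L5}: {L0,L1,L2,L4} ∩ {L0,L1,L2,L5} = {L0,L1,L2}; idom=L2
  L7: preds {L5,L6}: {L0,L1,L2,L5} ∩ {L0,L1,L2,L6} = {L0,L1,L2}; idom=L2
  L8: preds {L5,L7}: {L0,L1,L2,L5} ∩ {L0,L1,L2,L7} = {L0,L1,L2}; idom=L2

idom(L5) = L2

Answer: L2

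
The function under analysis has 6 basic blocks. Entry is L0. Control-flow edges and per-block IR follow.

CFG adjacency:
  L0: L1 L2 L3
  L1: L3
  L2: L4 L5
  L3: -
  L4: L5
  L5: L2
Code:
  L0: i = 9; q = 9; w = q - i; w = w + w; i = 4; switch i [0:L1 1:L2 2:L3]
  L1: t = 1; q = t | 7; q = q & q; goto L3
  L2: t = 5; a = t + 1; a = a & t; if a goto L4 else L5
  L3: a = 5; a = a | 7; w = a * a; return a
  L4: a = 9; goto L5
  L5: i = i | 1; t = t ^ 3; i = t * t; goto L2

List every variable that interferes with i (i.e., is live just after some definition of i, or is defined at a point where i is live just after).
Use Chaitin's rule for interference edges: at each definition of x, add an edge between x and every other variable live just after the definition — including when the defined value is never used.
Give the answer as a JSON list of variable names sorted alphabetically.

def/use:
  L0: def={i,q,w} ue=∅
  L1: def={q,t} ue=∅
  L2: def={a,t} ue=∅
  L3: def={a,w} ue=∅
  L4: def={a} ue=∅
  L5: def={i,t} ue={i,t}

Live sets:
  L0: in=∅ out={i}
  L1: in=∅ out=∅
  L2: in={i} out={i,t}
  L3: in=∅ out=∅
  L4: in={i,t} out={i,t}
  L5: in={i,t} out={i}

Interference:
  a: {i,t,w}
  i: {a,q,t}
  q: {i}
  t: {a,i}
  w: {a}

N(i) = ["a", "q", "t"]

Answer: ["a", "q", "t"]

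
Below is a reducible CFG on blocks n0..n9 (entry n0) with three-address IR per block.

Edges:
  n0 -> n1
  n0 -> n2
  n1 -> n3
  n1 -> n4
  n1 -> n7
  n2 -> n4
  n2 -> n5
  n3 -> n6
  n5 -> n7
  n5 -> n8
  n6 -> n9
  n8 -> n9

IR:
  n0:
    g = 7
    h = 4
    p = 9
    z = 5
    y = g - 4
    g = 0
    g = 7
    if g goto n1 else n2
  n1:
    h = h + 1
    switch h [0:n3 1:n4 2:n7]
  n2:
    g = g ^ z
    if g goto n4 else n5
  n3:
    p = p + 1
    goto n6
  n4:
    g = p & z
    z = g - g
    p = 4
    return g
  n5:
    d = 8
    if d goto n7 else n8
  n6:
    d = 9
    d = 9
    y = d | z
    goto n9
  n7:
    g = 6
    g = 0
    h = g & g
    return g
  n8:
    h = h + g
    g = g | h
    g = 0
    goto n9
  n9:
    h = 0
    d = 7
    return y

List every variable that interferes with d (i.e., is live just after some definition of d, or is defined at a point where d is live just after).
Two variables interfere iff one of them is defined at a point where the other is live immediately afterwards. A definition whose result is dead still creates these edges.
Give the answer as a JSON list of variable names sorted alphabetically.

Answer: ["g", "h", "y", "z"]

Working:
Per-block:
  n0 def {g,h,p,y,z} use ∅
  n1 def {h} use {h}
  n2 def {g} use {g,z}
  n3 def {p} use {p}
  n4 def {g,p,z} use {p,z}
  n5 def {d} use ∅
  n6 def {d,y} use {z}
  n7 def {g,h} use ∅
  n8 def {g,h} use {g,h}
  n9 def {d,h} use {y}

Liveness:
  n0 li=∅ lo={g,h,p,y,z}
  n1 li={h,p,z} lo={p,z}
  n2 li={g,h,p,y,z} lo={g,h,p,y,z}
  n3 li={p,z} lo={z}
  n4 li={p,z} lo=∅
  n5 li={g,h,y} lo={g,h,y}
  n6 li={z} lo={y}
  n7 li=∅ lo=∅
  n8 li={g,h,y} lo={y}
  n9 li={y} lo=∅

Interference:
  d↔{g,h,y,z}
  g↔{d,h,p,y,z}
  h↔{d,g,p,y,z}
  p↔{g,h,y,z}
  y↔{d,g,h,p,z}
  z↔{d,g,h,p,y}

N(d) = ["g", "h", "y", "z"]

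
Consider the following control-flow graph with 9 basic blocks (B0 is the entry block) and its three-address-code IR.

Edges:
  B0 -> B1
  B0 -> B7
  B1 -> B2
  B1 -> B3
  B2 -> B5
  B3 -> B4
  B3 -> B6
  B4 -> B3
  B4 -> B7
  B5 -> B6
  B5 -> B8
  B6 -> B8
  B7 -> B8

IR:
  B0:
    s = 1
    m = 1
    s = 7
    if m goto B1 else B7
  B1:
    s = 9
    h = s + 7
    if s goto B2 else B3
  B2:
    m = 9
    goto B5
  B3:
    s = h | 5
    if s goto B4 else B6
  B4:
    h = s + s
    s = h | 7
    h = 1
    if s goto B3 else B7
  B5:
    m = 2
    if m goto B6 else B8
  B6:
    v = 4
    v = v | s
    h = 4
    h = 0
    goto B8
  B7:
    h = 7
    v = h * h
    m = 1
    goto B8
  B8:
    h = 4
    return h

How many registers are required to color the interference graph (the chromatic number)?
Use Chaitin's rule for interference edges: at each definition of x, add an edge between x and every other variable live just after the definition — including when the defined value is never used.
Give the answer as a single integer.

Answer: 2

Working:
Per-block:
  B0: {m,s} / ∅
  B1: {h,s} / ∅
  B2: {m} / ∅
  B3: {s} / {h}
  B4: {h,s} / {s}
  B5: {m} / ∅
  B6: {h,v} / {s}
  B7: {h,m,v} / ∅
  B8: {h} / ∅

Backward fixpoint:
  live B0: ∅→∅
  live B1: ∅→{h,s}
  live B2: {s}→{s}
  live B3: {h}→{s}
  live B4: {s}→{h}
  live B5: {s}→{s}
  live B6: {s}→∅
  live B7: ∅→∅
  live B8: ∅→∅

Conflict graph:
  h↔{s}
  m↔{s}
  s↔{h,m,v}
  v↔{s}

Registers:
  lower bound: {h,s} mutually conflict ⇒ χ ≥ 2
  assign h→r1 m→r1 s→r0 v→r1 — no edge inside a register ⇒ χ ≤ 2
  χ = 2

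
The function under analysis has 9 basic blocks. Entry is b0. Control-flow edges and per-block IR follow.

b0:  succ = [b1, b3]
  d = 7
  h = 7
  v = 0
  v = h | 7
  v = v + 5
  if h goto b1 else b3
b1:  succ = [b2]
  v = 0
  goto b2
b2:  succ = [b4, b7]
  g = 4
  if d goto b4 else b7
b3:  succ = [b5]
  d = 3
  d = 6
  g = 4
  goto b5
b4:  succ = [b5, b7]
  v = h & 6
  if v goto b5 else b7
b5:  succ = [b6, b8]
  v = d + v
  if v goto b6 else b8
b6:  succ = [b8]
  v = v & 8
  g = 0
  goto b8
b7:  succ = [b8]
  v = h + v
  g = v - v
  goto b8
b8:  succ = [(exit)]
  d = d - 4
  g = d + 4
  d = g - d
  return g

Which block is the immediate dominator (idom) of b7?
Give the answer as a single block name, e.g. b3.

idom tree: b1←b0 b2←b1 b3←b0 b4←b2 b5←b0 b6←b5 b7←b2 b8←b0
Join-block Dom:
  b5: preds {b3,b4}: {b0,b3} ∩ {b0,b1,b2,b4} = {b0}; idom=b0
  b7: preds {b2,b4}: {b0,b1,b2} ∩ {b0,b1,b2,b4} = {b0,b1,b2}; idom=b2
  b8: preds {b5,b6,b7}: {b0,b5} ∩ {b0,b5,b6} ∩ {b0,b1,b2,b7} = {b0}; idom=b0

idom(b7) = b2

Answer: b2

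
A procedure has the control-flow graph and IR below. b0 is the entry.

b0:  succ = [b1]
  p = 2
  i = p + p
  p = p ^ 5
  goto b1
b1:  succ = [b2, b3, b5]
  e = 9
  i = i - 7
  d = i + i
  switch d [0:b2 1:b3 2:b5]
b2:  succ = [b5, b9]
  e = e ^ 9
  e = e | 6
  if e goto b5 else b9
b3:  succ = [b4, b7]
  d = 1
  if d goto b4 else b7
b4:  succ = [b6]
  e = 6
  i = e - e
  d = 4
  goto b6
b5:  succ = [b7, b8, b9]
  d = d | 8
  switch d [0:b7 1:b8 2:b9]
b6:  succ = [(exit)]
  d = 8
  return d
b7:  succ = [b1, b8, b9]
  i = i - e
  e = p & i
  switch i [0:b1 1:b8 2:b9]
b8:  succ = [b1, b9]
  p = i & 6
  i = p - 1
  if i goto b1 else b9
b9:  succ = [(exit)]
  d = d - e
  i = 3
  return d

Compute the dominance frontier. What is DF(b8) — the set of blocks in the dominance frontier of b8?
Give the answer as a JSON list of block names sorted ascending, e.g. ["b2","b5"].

idom tree: b1←b0 b2←b1 b3←b1 b4←b3 b5←b1 b6←b4 b7←b1 b8←b1 b9←b1
Dom at joins:
  b1: preds {b0,b7,b8}: {b0} ∩ {b0,b1,b7} ∩ {b0,b1,b8} = {b0}; idom=b0
  b5: preds {b1,b2}: {b0,b1} ∩ {b0,b1,b2} = {b0,b1}; idom=b1
  b7: preds {b3,b5}: {b0,b1,b3} ∩ {b0,b1,b5} = {b0,b1}; idom=b1
  b8: preds {b5,b7}: {b0,b1,b5} ∩ {b0,b1,b7} = {b0,b1}; idom=b1
  b9: preds {b2,b5,b7,b8}: {b0,b1,b2} ∩ {b0,b1,b5} ∩ {b0,b1,b7} ∩ {b0,b1,b8} = {b0,b1}; idom=b1

DF derivation:
  b1←b0: walk · to b0
  b1←b7: walk b7→b1 to b0
  b1←b8: walk b8→b1 to b0
  b5←b1: walk · to b1
  b5←b2: walk b2 to b1
  b7←b3: walk b3 to b1
  b7←b5: walk b5 to b1
  b8←b5: walk b5 to b1
  b8←b7: walk b7 to b1
  b9←b2: walk b2 to b1
  b9←b5: walk b5 to b1
  b9←b7: walk b7 to b1
  b9←b8: walk b8 to b1
  b0: DF=∅
  b1: DF={b1}
  b2: DF={b5,b9}
  b3: DF={b7}
  b4: DF=∅
  b5: DF={b7,b8,b9}
  b6: DF=∅
  b7: DF={b1,b8,b9}
  b8: DF={b1,b9}
  b9: DF=∅

DF(b8) = ["b1", "b9"]

Answer: ["b1", "b9"]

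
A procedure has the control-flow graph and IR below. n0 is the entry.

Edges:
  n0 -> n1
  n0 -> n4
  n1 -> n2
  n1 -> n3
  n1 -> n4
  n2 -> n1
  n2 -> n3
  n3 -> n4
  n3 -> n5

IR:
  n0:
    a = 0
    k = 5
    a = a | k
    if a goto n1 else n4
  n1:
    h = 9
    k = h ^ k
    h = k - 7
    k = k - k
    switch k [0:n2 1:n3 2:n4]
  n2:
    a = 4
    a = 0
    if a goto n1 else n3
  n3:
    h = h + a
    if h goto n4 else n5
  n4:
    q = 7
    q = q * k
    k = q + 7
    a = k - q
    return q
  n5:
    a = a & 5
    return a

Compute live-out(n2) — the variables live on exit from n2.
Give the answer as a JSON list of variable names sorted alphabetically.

def/use:
  n0: {a,k} / ∅
  n1: {h,k} / {k}
  n2: {a} / ∅
  n3: {h} / {a,h}
  n4: {a,k,q} / {k}
  n5: {a} / {a}

Live sets:
  n0: in=∅ out={a,k}
  n1: in={a,k} out={a,h,k}
  n2: in={h,k} out={a,h,k}
  n3: in={a,h,k} out={a,k}
  n4: in={k} out=∅
  n5: in={a} out=∅

live-out(n2) = ["a", "h", "k"]

Answer: ["a", "h", "k"]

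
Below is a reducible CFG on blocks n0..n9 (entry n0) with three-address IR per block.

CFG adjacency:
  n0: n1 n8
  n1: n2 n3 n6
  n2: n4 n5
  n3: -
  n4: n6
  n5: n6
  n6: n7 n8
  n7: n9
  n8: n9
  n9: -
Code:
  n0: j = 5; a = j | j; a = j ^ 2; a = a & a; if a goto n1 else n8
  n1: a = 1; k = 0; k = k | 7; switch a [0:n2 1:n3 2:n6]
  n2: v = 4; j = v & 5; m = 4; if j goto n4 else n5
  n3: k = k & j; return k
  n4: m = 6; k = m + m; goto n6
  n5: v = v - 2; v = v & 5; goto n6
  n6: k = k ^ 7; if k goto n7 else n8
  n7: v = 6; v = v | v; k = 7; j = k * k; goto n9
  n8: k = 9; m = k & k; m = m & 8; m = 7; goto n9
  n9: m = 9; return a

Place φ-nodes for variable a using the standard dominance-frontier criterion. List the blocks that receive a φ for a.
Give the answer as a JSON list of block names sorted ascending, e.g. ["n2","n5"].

Answer: ["n8", "n9"]

Working:
idom tree: n1←n0 n2←n1 n3←n1 n4←n2 n5←n2 n6←n1 n7←n6 n8←n0 n9←n0
Join-block Dom:
  n6: preds {n1,n4,n5}: {n0,n1} ∩ {n0,n1,n2,n4} ∩ {n0,n1,n2,n5} = {n0,n1}; idom=n1
  n8: preds {n0,n6}: {n0} ∩ {n0,n1,n6} = {n0}; idom=n0
  n9: preds {n7,n8}: {n0,n1,n6,n7} ∩ {n0,n8} = {n0}; idom=n0

DF walk-up:
  n6←n1: walk · to n1
  n6←n4: walk n4→n2 to n1
  n6←n5: walk n5→n2 to n1
  n8←n0: walk · to n0
  n8←n6: walk n6→n1 to n0
  n9←n7: walk n7→n6→n1 to n0
  n9←n8: walk n8 to n0
  n0: DF=∅
  n1: DF={n8,n9}
  n2: DF={n6}
  n3: DF=∅
  n4: DF={n6}
  n5: DF={n6}
  n6: DF={n8,n9}
  n7: DF={n9}
  n8: DF={n9}
  n9: DF=∅

φ for a: defs {n0,n1}
  DF⁺ = {n8,n9}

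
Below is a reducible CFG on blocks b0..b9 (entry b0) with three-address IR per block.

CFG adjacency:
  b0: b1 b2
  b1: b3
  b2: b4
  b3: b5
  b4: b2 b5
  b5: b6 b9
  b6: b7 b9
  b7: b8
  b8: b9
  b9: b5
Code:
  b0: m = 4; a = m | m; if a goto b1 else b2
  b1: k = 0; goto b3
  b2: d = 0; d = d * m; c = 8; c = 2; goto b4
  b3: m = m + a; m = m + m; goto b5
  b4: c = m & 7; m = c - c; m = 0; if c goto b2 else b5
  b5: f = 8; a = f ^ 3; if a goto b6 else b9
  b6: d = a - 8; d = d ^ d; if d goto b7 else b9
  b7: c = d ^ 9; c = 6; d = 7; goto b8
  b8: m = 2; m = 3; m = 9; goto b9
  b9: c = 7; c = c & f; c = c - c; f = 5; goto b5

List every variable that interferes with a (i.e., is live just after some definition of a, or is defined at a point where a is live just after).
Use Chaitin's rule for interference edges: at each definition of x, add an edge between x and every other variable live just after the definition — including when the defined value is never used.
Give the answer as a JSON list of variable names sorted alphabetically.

Answer: ["f", "k", "m"]

Working:
def/use:
  b0 def {a,m} use ∅
  b1 def {k} use ∅
  b2 def {c,d} use {m}
  b3 def {m} use {a,m}
  b4 def {c,m} use {m}
  b5 def {a,f} use ∅
  b6 def {d} use {a}
  b7 def {c,d} use {d}
  b8 def {m} use ∅
  b9 def {c,f} use {f}

Liveness:
  b0 li=∅ lo={a,m}
  b1 li={a,m} lo={a,m}
  b2 li={m} lo={m}
  b3 li={a,m} lo=∅
  b4 li={m} lo={m}
  b5 li=∅ lo={a,f}
  b6 li={a,f} lo={d,f}
  b7 li={d,f} lo={f}
  b8 li={f} lo={f}
  b9 li={f} lo=∅

Interference:
  a — {f,k,m}
  c — {f,m}
  d — {f,m}
  f — {a,c,d,m}
  k — {a,m}
  m — {a,c,d,f,k}

N(a) = ["f", "k", "m"]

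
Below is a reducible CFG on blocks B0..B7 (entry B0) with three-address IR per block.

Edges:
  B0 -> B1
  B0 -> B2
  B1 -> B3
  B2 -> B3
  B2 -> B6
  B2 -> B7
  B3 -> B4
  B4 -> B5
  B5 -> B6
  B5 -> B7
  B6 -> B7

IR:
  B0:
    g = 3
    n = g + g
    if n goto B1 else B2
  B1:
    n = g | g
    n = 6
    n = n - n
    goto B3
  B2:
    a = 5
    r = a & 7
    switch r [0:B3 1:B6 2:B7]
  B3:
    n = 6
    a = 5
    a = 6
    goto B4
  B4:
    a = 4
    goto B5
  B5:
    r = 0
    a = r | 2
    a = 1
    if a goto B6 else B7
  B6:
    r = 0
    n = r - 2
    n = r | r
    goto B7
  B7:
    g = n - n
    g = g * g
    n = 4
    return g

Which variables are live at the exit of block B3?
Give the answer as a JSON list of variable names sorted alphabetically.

Answer: ["n"]

Analysis:
Block summaries:
  B0: {g,n} / ∅
  B1: {n} / {g}
  B2: {a,r} / ∅
  B3: {a,n} / ∅
  B4: {a} / ∅
  B5: {a,r} / ∅
  B6: {n,r} / ∅
  B7: {g,n} / {n}

Live sets:
  live B0: ∅→{g,n}
  live B1: {g}→∅
  live B2: {n}→{n}
  live B3: ∅→{n}
  live B4: {n}→{n}
  live B5: {n}→{n}
  live B6: ∅→{n}
  live B7: {n}→∅

live-out(B3) = ["n"]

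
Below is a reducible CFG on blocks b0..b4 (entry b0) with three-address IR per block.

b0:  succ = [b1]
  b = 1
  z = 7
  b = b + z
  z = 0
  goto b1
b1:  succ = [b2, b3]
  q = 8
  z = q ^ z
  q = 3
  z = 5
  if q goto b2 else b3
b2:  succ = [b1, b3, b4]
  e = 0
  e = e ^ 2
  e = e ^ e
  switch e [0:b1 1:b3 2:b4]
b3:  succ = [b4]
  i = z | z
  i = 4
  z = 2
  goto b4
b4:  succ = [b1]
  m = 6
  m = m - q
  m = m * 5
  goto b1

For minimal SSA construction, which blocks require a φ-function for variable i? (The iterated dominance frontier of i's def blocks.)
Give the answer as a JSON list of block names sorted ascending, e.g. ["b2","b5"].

Answer: ["b1", "b4"]

Working:
idom tree: b1←b0 b2←b1 b3←b1 b4←b1
Join-block Dom:
  b1: preds {b0,b2,b4}: {b0} ∩ {b0,b1,b2} ∩ {b0,b1,b4} = {b0}; idom=b0
  b3: preds {b1,b2}: {b0,b1} ∩ {b0,b1,b2} = {b0,b1}; idom=b1
  b4: preds {b2,b3}: {b0,b1,b2} ∩ {b0,b1,b3} = {b0,b1}; idom=b1

Frontier:
  join b1 pred b0: · stop@b0
  join b1 pred b2: b2→b1 stop@b0
  join b1 pred b4: b4→b1 stop@b0
  join b3 pred b1: · stop@b1
  join b3 pred b2: b2 stop@b1
  join b4 pred b2: b2 stop@b1
  join b4 pred b3: b3 stop@b1
  DF(b0)=∅
  DF(b1)={b1}
  DF(b2)={b1,b3,b4}
  DF(b3)={b4}
  DF(b4)={b1}

φ for i: defs {b3}
  DF⁺ = {b1,b4}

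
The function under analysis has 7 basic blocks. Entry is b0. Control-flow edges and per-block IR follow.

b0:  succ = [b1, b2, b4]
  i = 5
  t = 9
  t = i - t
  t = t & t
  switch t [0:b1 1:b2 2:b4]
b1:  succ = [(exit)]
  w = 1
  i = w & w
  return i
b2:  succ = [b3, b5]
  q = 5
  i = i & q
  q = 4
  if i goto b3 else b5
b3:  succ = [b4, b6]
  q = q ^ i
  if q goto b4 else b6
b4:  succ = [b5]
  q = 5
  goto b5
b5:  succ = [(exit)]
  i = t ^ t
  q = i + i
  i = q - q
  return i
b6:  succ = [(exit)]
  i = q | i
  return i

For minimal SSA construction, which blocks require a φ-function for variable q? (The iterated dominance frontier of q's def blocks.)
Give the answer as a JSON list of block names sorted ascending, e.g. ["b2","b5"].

Answer: ["b4", "b5"]

Derivation:
idom tree: b1←b0 b2←b0 b3←b2 b4←b0 b5←b0 b6←b3
Dom∩ at merges:
  b4: preds {b0,b3}: {b0} ∩ {b0,b2,b3} = {b0}; idom=b0
  b5: preds {b2,b4}: {b0,b2} ∩ {b0,b4} = {b0}; idom=b0

DF walk-up:
  join b4 pred b0: · stop@b0
  join b4 pred b3: b3→b2 stop@b0
  join b5 pred b2: b2 stop@b0
  join b5 pred b4: b4 stop@b0
  b0 → ∅
  b1 → ∅
  b2 → {b4,b5}
  b3 → {b4}
  b4 → {b5}
  b5 → ∅
  b6 → ∅

φ for q: defs {b2,b3,b4,b5}
  DF⁺ = {b4,b5}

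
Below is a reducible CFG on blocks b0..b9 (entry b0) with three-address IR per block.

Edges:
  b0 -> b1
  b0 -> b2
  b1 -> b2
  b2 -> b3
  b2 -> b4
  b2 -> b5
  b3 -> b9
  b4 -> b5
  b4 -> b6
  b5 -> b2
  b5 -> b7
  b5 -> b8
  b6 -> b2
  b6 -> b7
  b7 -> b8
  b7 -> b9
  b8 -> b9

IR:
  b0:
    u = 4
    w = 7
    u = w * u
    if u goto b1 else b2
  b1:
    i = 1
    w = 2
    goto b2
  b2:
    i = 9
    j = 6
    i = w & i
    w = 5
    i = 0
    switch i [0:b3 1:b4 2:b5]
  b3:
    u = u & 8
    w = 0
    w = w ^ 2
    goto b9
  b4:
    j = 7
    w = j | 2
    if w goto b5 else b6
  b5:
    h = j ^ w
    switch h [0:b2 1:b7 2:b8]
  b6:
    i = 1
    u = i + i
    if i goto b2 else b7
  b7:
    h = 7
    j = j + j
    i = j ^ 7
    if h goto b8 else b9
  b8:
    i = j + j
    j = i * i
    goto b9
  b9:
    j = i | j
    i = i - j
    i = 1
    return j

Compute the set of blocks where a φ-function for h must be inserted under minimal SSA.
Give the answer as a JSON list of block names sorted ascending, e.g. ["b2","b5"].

idom tree: b1←b0 b2←b0 b3←b2 b4←b2 b5←b2 b6←b4 b7←b2 b8←b2 b9←b2
Dom at joins:
  b2: preds {b0,b1,b5,b6}: {b0} ∩ {b0,b1} ∩ {b0,b2,b5} ∩ {b0,b2,b4,b6} = {b0}; idom=b0
  b5: preds {b2,b4}: {b0,b2} ∩ {b0,b2,b4} = {b0,b2}; idom=b2
  b7: preds {b5,b6}: {b0,b2,b5} ∩ {b0,b2,b4,b6} = {b0,b2}; idom=b2
  b8: preds {b5,b7}: {b0,b2,b5} ∩ {b0,b2,b7} = {b0,b2}; idom=b2
  b9: preds {b3,b7,b8}: {b0,b2,b3} ∩ {b0,b2,b7} ∩ {b0,b2,b8} = {b0,b2}; idom=b2

Frontier:
  b2←b0: walk · to b0
  b2←b1: walk b1 to b0
  b2←b5: walk b5→b2 to b0
  b2←b6: walk b6→b4→b2 to b0
  b5←b2: walk · to b2
  b5←b4: walk b4 to b2
  b7←b5: walk b5 to b2
  b7←b6: walk b6→b4 to b2
  b8←b5: walk b5 to b2
  b8←b7: walk b7 to b2
  b9←b3: walk b3 to b2
  b9←b7: walk b7 to b2
  b9←b8: walk b8 to b2
  b0 → ∅
  b1 → {b2}
  b2 → {b2}
  b3 → {b9}
  b4 → {b2,b5,b7}
  b5 → {b2,b7,b8}
  b6 → {b2,b7}
  b7 → {b8,b9}
  b8 → {b9}
  b9 → ∅

φ for h: defs {b5,b7}
  DF⁺ = {b2,b7,b8,b9}

Answer: ["b2", "b7", "b8", "b9"]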